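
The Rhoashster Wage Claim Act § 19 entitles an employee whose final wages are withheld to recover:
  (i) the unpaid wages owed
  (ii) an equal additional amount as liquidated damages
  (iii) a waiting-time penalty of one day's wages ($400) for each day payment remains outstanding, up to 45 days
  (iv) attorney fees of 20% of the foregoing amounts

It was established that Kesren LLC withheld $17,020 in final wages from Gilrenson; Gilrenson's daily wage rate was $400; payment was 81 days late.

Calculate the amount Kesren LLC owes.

$62,448

Liquidated damages (equal amount): $17,020
Penalty days: min(81, 45) = 45
Waiting-time penalty: 45 × $400 = $18,000
Subtotal: $17,020 + $17,020 + $18,000 = $52,040
Attorney fees: 20% of $52,040 = $10,408
Total award: $52,040 + $10,408 = $62,448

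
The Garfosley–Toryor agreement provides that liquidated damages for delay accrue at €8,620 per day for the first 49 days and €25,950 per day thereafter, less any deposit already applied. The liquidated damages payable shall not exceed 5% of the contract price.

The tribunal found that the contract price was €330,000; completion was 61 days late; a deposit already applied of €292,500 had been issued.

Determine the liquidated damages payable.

First 49 days: 49 × €8,620 = €422,380
Remaining days: (61 − 49) × €25,950 = €311,400
Accrued per-day damages: €422,380 + €311,400 = €733,780
Less deposit already applied: €733,780 − €292,500 = €441,280
Cap: 5% of €330,000 = €16,500
Cap at €16,500: €441,280 exceeds the cap → €16,500

€16,500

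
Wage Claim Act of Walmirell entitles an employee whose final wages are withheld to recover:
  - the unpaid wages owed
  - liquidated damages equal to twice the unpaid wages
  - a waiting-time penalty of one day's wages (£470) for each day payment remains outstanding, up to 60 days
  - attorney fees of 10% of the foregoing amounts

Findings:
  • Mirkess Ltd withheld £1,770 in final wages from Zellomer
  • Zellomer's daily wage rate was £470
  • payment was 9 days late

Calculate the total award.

£10,494

Doubled: 2 × £1,770 = £3,540
Penalty days: min(9, 60) = 9
Waiting-time penalty: 9 × £470 = £4,230
Subtotal: £1,770 + £3,540 + £4,230 = £9,540
Attorney fees: 10% of £9,540 = £954
Total award: £9,540 + £954 = £10,494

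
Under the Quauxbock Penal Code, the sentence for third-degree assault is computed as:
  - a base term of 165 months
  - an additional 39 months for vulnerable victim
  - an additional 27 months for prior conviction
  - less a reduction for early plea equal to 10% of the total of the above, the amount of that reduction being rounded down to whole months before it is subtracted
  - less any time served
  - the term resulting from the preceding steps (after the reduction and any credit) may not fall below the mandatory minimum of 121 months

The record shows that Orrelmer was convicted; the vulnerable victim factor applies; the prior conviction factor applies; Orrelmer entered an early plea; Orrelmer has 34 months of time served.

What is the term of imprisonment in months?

Sentence: 174 months

Vulnerable victim enhancement: +39 months
Prior conviction enhancement: +27 months
Adjusted term: 165 months + 39 months + 27 months = 231 months
Early plea reduction: 10% of 231 months = 23 months (rounded down)
After reduction: 231 − 23 = 208 months
Less time served: 208 months − 34 months = 174 months
Minimum 121 months: 174 months meets the minimum, no increase.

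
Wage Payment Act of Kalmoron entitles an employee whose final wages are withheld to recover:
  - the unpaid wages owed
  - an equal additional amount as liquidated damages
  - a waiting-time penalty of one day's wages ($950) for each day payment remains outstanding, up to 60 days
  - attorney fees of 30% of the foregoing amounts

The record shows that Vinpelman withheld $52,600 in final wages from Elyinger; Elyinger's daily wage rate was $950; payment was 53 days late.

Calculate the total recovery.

Liquidated damages (equal amount): $52,600
Penalty days: min(53, 60) = 53
Waiting-time penalty: 53 × $950 = $50,350
Subtotal: $52,600 + $52,600 + $50,350 = $155,550
Attorney fees: 30% of $155,550 = $46,665
Total award: $155,550 + $46,665 = $202,215

$202,215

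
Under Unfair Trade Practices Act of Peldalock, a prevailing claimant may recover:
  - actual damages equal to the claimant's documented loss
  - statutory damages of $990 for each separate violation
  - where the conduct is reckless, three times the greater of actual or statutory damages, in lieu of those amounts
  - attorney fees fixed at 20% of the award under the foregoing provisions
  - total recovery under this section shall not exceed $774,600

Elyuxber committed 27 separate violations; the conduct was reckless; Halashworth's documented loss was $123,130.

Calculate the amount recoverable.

Statutory damages: 27 × $990 = $26,730
Greater of actual damages ($123,130) or statutory damages ($26,730): $123,130
Trebled: 3 × $123,130 = $369,390
Attorney fees: 20% of $369,390 = $73,878
Total before cap: $369,390 + $73,878 = $443,268
Cap at $774,600: $443,268 is within the cap, no reduction.

$443,268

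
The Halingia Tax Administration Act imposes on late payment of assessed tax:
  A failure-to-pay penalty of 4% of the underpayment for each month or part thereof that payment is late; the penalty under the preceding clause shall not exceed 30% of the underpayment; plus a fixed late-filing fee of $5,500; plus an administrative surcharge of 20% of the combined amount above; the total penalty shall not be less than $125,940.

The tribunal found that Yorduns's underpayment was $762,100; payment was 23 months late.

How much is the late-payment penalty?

Accrued rate: 4% × 23 = 92%, capped at 30% → 30%
Failure-to-pay penalty: 30% of $762,100 = $228,630
Penalty before surcharge: $228,630 + $5,500 = $234,130
Administrative surcharge: 20% of $234,130 = $46,826
Total penalty: $234,130 + $46,826 = $280,956
Minimum $125,940: $280,956 meets the minimum, no increase.

$280,956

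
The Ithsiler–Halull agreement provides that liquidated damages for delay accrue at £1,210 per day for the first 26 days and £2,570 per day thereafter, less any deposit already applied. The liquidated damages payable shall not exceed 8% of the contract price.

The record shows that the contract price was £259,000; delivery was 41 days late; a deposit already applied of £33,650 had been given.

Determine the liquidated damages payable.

First 26 days: 26 × £1,210 = £31,460
Remaining days: (41 − 26) × £2,570 = £38,550
Accrued per-day damages: £31,460 + £38,550 = £70,010
Less deposit already applied: £70,010 − £33,650 = £36,360
Cap: 8% of £259,000 = £20,720
Cap at £20,720: £36,360 exceeds the cap → £20,720

£20,720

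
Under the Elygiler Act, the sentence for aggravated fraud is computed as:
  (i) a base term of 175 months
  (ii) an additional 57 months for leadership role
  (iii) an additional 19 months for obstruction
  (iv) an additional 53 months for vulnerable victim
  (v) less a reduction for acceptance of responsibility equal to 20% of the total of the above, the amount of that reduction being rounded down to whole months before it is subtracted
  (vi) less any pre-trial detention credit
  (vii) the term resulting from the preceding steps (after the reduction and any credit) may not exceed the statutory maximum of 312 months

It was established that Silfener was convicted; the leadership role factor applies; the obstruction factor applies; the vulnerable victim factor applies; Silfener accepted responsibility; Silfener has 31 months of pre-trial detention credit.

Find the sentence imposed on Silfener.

Leadership role enhancement: +57 months
Obstruction enhancement: +19 months
Vulnerable victim enhancement: +53 months
Adjusted term: 175 months + 57 months + 19 months + 53 months = 304 months
Acceptance of responsibility reduction: 20% of 304 months = 60 months (rounded down)
After reduction: 304 − 60 = 244 months
Less pre-trial detention credit: 244 months − 31 months = 213 months
Cap at 312 months: 213 months is within the cap, no reduction.

213 months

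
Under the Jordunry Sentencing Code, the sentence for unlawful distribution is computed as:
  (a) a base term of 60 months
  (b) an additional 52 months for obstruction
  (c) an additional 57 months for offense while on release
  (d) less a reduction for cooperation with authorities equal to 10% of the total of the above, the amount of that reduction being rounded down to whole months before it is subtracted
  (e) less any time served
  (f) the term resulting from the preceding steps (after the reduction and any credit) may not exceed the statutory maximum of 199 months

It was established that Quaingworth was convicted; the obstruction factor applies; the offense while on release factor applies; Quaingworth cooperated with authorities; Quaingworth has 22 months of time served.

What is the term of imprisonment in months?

Obstruction enhancement: +52 months
Offense while on release enhancement: +57 months
Adjusted term: 60 months + 52 months + 57 months = 169 months
Cooperation with authorities reduction: 10% of 169 months = 16 months (rounded down)
After reduction: 169 − 16 = 153 months
Less time served: 153 months − 22 months = 131 months
Cap at 199 months: 131 months is within the cap, no reduction.

131 months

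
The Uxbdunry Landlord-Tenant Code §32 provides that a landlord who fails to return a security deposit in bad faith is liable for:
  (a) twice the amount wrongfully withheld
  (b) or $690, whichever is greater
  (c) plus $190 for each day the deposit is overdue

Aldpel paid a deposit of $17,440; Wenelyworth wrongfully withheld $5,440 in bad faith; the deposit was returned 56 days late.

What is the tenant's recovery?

Doubled: 2 × $5,440 = $10,880
Minimum $690: $10,880 meets the minimum, no increase.
Late-return penalty: 56 × $190 = $10,640
Damages plus late penalty: $10,880 + $10,640 = $21,520

$21,520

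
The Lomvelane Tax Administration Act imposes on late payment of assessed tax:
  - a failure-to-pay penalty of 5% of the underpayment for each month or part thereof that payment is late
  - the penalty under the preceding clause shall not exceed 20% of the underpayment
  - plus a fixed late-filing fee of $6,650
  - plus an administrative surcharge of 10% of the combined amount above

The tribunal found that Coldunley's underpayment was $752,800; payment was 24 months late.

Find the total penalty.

$172,931

Accrued rate: 5% × 24 = 120%, capped at 20% → 20%
Failure-to-pay penalty: 20% of $752,800 = $150,560
Penalty before surcharge: $150,560 + $6,650 = $157,210
Administrative surcharge: 10% of $157,210 = $15,721
Total penalty: $157,210 + $15,721 = $172,931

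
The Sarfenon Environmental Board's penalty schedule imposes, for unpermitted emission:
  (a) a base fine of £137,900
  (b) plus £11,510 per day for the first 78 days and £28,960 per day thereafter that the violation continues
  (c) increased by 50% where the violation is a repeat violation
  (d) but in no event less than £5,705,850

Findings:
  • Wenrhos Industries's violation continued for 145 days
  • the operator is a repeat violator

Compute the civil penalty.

First 78 days: 78 × £11,510 = £897,780
Remaining days: (145 − 78) × £28,960 = £1,940,320
Per-day component: £897,780 + £1,940,320 = £2,838,100
Base plus per-day: £137,900 + £2,838,100 = £2,976,000
Enhancement: 50% of £2,976,000 = £1,488,000
Enhanced fine: £2,976,000 + £1,488,000 = £4,464,000
Minimum £5,705,850: £4,464,000 is below the minimum → £5,705,850

£5,705,850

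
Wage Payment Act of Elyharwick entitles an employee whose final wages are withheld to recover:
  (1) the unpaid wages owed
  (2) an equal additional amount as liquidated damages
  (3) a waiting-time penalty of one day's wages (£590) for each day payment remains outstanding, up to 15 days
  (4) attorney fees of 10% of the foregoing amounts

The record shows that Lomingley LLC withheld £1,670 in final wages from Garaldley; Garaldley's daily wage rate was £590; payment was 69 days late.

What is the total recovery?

£13,409

Liquidated damages (equal amount): £1,670
Penalty days: min(69, 15) = 15
Waiting-time penalty: 15 × £590 = £8,850
Subtotal: £1,670 + £1,670 + £8,850 = £12,190
Attorney fees: 10% of £12,190 = £1,219
Total award: £12,190 + £1,219 = £13,409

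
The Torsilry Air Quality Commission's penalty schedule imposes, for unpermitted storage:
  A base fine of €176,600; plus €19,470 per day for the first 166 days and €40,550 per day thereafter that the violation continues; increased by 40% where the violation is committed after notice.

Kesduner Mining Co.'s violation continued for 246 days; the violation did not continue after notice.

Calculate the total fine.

€6,652,620

First 166 days: 166 × €19,470 = €3,232,020
Remaining days: (246 − 166) × €40,550 = €3,244,000
Per-day component: €3,232,020 + €3,244,000 = €6,476,020
Base plus per-day: €176,600 + €6,476,020 = €6,652,620
The violation did not continue after notice: no 40% increase.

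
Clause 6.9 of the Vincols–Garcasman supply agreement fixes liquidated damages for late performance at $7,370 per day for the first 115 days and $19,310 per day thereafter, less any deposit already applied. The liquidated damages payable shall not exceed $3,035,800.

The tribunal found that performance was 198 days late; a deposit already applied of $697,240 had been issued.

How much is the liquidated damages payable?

$1,753,040

First 115 days: 115 × $7,370 = $847,550
Remaining days: (198 − 115) × $19,310 = $1,602,730
Accrued per-day damages: $847,550 + $1,602,730 = $2,450,280
Less deposit already applied: $2,450,280 − $697,240 = $1,753,040
Cap at $3,035,800: $1,753,040 is within the cap, no reduction.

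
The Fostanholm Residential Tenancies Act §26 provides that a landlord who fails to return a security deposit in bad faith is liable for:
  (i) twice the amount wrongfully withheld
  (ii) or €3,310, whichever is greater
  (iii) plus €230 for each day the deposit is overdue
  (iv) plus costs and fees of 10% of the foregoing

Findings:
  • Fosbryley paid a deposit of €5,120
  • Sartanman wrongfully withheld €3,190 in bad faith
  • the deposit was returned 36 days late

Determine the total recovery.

€16,126

Doubled: 2 × €3,190 = €6,380
Minimum €3,310: €6,380 meets the minimum, no increase.
Late-return penalty: 36 × €230 = €8,280
Damages plus late penalty: €6,380 + €8,280 = €14,660
Costs and fees: 10% of €14,660 = €1,466
Total recovery: €14,660 + €1,466 = €16,126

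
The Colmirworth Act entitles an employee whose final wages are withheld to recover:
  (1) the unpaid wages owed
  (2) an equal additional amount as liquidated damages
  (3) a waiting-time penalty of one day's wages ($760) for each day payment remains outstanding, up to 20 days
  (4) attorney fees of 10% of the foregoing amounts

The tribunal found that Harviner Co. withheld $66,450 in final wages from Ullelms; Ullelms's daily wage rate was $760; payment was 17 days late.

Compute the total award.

$160,402

Liquidated damages (equal amount): $66,450
Penalty days: min(17, 20) = 17
Waiting-time penalty: 17 × $760 = $12,920
Subtotal: $66,450 + $66,450 + $12,920 = $145,820
Attorney fees: 10% of $145,820 = $14,582
Total award: $145,820 + $14,582 = $160,402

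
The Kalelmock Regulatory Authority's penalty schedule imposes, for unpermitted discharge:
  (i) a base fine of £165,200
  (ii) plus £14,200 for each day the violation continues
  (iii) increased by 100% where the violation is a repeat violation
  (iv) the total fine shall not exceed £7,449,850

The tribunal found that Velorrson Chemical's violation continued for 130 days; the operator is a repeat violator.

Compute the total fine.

Per-day component: 130 × £14,200 = £1,846,000
Base plus per-day: £165,200 + £1,846,000 = £2,011,200
Enhancement: 100% of £2,011,200 = £2,011,200
Enhanced fine: £2,011,200 + £2,011,200 = £4,022,400
Cap at £7,449,850: £4,022,400 is within the cap, no reduction.

£4,022,400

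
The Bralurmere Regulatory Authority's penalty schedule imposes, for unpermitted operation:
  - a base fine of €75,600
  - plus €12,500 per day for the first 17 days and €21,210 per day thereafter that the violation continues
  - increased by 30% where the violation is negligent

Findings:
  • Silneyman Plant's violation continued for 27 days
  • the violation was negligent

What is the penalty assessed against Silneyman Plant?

€650,260

First 17 days: 17 × €12,500 = €212,500
Remaining days: (27 − 17) × €21,210 = €212,100
Per-day component: €212,500 + €212,100 = €424,600
Base plus per-day: €75,600 + €424,600 = €500,200
Enhancement: 30% of €500,200 = €150,060
Enhanced fine: €500,200 + €150,060 = €650,260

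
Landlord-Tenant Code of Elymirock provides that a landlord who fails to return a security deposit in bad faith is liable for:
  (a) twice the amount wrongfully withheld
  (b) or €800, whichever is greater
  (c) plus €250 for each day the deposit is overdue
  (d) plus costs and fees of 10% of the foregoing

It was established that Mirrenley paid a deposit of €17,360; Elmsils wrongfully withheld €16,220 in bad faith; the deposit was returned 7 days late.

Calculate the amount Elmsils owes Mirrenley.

Doubled: 2 × €16,220 = €32,440
Minimum €800: €32,440 meets the minimum, no increase.
Late-return penalty: 7 × €250 = €1,750
Damages plus late penalty: €32,440 + €1,750 = €34,190
Costs and fees: 10% of €34,190 = €3,419
Total recovery: €34,190 + €3,419 = €37,609

€37,609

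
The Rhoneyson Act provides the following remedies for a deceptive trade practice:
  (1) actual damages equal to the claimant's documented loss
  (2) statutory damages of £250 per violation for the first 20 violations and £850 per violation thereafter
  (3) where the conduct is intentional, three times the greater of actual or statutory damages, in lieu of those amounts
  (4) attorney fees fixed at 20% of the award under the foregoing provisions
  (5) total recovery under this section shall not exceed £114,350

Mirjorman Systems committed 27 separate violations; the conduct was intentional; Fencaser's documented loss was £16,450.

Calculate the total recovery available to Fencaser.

£59,220

First 20 violations: 20 × £250 = £5,000
Remaining violations: (27 − 20) × £850 = £5,950
Statutory damages: £5,000 + £5,950 = £10,950
Greater of actual damages (£16,450) or statutory damages (£10,950): £16,450
Trebled: 3 × £16,450 = £49,350
Attorney fees: 20% of £49,350 = £9,870
Total before cap: £49,350 + £9,870 = £59,220
Cap at £114,350: £59,220 is within the cap, no reduction.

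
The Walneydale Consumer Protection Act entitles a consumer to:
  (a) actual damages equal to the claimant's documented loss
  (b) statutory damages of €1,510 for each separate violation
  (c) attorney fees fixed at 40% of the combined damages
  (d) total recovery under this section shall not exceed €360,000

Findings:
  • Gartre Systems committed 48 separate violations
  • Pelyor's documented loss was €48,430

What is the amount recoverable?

Statutory damages: 48 × €1,510 = €72,480
Combined damages: €48,430 + €72,480 = €120,910
Attorney fees: 40% of €120,910 = €48,364
Total before cap: €120,910 + €48,364 = €169,274
Cap at €360,000: €169,274 is within the cap, no reduction.

Total recovery: €169,274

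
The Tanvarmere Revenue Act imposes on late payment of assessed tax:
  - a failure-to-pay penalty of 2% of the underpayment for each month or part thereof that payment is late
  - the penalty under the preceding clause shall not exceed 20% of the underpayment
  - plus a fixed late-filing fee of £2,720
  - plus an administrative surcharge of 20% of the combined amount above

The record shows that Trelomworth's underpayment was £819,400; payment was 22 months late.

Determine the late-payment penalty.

£199,920

Accrued rate: 2% × 22 = 44%, capped at 20% → 20%
Failure-to-pay penalty: 20% of £819,400 = £163,880
Penalty before surcharge: £163,880 + £2,720 = £166,600
Administrative surcharge: 20% of £166,600 = £33,320
Total penalty: £166,600 + £33,320 = £199,920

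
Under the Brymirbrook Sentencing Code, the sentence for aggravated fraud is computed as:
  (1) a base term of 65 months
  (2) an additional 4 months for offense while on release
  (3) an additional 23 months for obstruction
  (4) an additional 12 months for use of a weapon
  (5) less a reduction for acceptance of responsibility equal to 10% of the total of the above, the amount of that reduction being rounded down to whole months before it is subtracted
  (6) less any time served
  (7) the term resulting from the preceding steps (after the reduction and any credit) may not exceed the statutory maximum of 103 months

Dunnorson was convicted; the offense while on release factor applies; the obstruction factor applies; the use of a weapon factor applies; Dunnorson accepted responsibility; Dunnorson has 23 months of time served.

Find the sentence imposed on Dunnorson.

Offense while on release enhancement: +4 months
Obstruction enhancement: +23 months
Use of a weapon enhancement: +12 months
Adjusted term: 65 months + 4 months + 23 months + 12 months = 104 months
Acceptance of responsibility reduction: 10% of 104 months = 10 months (rounded down)
After reduction: 104 − 10 = 94 months
Less time served: 94 months − 23 months = 71 months
Cap at 103 months: 71 months is within the cap, no reduction.

71 months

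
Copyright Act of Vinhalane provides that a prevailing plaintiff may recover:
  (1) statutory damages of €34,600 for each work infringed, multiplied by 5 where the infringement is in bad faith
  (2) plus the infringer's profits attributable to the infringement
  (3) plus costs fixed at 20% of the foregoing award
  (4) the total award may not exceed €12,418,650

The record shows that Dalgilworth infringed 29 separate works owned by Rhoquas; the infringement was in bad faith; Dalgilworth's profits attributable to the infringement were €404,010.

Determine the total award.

€6,505,212

Statutory damages: 29 × €34,600 = €1,003,400
Multiplied by 5: 5 × €1,003,400 = €5,017,000
Combined award: €5,017,000 + €404,010 = €5,421,010
Costs: 20% of €5,421,010 = €1,084,202
Award plus costs: €5,421,010 + €1,084,202 = €6,505,212
Cap at €12,418,650: €6,505,212 is within the cap, no reduction.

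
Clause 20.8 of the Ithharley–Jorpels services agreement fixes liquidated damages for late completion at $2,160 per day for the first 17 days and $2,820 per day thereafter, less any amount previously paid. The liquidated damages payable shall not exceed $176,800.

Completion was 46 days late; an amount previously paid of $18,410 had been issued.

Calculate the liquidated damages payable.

First 17 days: 17 × $2,160 = $36,720
Remaining days: (46 − 17) × $2,820 = $81,780
Accrued per-day damages: $36,720 + $81,780 = $118,500
Less amount previously paid: $118,500 − $18,410 = $100,090
Cap at $176,800: $100,090 is within the cap, no reduction.

Liquidated damages: $100,090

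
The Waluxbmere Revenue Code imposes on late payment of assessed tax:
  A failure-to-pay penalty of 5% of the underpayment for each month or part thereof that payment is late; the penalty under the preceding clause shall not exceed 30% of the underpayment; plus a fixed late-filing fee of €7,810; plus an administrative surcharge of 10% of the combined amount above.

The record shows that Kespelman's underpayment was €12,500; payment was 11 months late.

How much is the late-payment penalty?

Accrued rate: 5% × 11 = 55%, capped at 30% → 30%
Failure-to-pay penalty: 30% of €12,500 = €3,750
Penalty before surcharge: €3,750 + €7,810 = €11,560
Administrative surcharge: 10% of €11,560 = €1,156
Total penalty: €11,560 + €1,156 = €12,716

€12,716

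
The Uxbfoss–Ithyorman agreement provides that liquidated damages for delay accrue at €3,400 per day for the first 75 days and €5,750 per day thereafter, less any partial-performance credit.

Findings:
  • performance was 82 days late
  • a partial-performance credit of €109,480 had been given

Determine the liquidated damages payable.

First 75 days: 75 × €3,400 = €255,000
Remaining days: (82 − 75) × €5,750 = €40,250
Accrued per-day damages: €255,000 + €40,250 = €295,250
Less partial-performance credit: €295,250 − €109,480 = €185,770

Liquidated damages: €185,770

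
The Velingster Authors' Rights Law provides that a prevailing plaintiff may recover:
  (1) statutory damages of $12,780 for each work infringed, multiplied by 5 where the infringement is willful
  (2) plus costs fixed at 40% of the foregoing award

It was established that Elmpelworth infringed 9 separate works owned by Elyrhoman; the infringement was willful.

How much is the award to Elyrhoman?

Statutory damages: 9 × $12,780 = $115,020
Multiplied by 5: 5 × $115,020 = $575,100
Costs: 40% of $575,100 = $230,040
Award plus costs: $575,100 + $230,040 = $805,140

$805,140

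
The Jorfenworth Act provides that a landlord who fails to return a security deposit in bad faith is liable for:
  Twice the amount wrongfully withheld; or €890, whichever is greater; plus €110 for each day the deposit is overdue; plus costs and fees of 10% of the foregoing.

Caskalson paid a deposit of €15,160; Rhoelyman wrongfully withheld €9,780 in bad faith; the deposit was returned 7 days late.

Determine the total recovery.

Doubled: 2 × €9,780 = €19,560
Minimum €890: €19,560 meets the minimum, no increase.
Late-return penalty: 7 × €110 = €770
Damages plus late penalty: €19,560 + €770 = €20,330
Costs and fees: 10% of €20,330 = €2,033
Total recovery: €20,330 + €2,033 = €22,363

€22,363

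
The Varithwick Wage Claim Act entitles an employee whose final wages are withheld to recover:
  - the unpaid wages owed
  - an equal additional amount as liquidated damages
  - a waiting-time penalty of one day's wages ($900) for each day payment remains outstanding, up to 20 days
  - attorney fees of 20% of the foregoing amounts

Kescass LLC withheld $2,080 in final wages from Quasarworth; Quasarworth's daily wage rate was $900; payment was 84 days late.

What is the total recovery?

Liquidated damages (equal amount): $2,080
Penalty days: min(84, 20) = 20
Waiting-time penalty: 20 × $900 = $18,000
Subtotal: $2,080 + $2,080 + $18,000 = $22,160
Attorney fees: 20% of $22,160 = $4,432
Total award: $22,160 + $4,432 = $26,592

$26,592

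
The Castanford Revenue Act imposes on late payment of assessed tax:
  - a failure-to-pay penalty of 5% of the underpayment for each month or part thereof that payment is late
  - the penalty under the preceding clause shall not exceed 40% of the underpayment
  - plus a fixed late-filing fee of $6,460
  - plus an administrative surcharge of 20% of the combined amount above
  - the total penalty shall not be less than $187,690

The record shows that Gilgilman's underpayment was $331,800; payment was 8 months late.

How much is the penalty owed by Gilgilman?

Accrued rate: 5% × 8 = 40%, capped at 40% → 40%
Failure-to-pay penalty: 40% of $331,800 = $132,720
Penalty before surcharge: $132,720 + $6,460 = $139,180
Administrative surcharge: 20% of $139,180 = $27,836
Total penalty: $139,180 + $27,836 = $167,016
Minimum $187,690: $167,016 is below the minimum → $187,690

$187,690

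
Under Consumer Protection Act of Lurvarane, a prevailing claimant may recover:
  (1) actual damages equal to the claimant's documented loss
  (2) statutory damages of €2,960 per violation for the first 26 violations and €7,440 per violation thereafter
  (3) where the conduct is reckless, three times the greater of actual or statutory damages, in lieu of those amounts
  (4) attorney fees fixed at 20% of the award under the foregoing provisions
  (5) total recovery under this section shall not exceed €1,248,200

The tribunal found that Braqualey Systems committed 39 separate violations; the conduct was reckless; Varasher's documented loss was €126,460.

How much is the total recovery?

Total recovery: €625,248

First 26 violations: 26 × €2,960 = €76,960
Remaining violations: (39 − 26) × €7,440 = €96,720
Statutory damages: €76,960 + €96,720 = €173,680
Greater of actual damages (€126,460) or statutory damages (€173,680): €173,680
Trebled: 3 × €173,680 = €521,040
Attorney fees: 20% of €521,040 = €104,208
Total before cap: €521,040 + €104,208 = €625,248
Cap at €1,248,200: €625,248 is within the cap, no reduction.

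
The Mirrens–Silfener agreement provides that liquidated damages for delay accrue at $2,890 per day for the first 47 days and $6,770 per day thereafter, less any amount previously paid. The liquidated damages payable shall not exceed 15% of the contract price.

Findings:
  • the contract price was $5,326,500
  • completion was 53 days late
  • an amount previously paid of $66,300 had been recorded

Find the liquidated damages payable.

First 47 days: 47 × $2,890 = $135,830
Remaining days: (53 − 47) × $6,770 = $40,620
Accrued per-day damages: $135,830 + $40,620 = $176,450
Less amount previously paid: $176,450 − $66,300 = $110,150
Cap: 15% of $5,326,500 = $798,975
Cap at $798,975: $110,150 is within the cap, no reduction.

$110,150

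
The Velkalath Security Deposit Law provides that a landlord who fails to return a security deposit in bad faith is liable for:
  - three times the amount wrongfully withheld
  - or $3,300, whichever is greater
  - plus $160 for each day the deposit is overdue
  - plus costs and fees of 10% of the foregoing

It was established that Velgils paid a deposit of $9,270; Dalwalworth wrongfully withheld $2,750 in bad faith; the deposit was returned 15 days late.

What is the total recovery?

Recovery: $11,715

Trebled: 3 × $2,750 = $8,250
Minimum $3,300: $8,250 meets the minimum, no increase.
Late-return penalty: 15 × $160 = $2,400
Damages plus late penalty: $8,250 + $2,400 = $10,650
Costs and fees: 10% of $10,650 = $1,065
Total recovery: $10,650 + $1,065 = $11,715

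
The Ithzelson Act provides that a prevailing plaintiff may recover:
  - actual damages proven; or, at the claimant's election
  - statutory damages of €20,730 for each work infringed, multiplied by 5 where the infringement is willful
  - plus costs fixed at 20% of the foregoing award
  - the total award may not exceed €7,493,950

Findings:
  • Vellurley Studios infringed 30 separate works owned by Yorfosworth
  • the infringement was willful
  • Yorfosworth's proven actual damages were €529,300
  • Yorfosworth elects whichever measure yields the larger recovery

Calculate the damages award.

Statutory damages: 30 × €20,730 = €621,900
Multiplied by 5: 5 × €621,900 = €3,109,500
Greater of actual damages (€529,300) or enhanced statutory damages (€3,109,500): €3,109,500
Costs: 20% of €3,109,500 = €621,900
Award plus costs: €3,109,500 + €621,900 = €3,731,400
Cap at €7,493,950: €3,731,400 is within the cap, no reduction.

€3,731,400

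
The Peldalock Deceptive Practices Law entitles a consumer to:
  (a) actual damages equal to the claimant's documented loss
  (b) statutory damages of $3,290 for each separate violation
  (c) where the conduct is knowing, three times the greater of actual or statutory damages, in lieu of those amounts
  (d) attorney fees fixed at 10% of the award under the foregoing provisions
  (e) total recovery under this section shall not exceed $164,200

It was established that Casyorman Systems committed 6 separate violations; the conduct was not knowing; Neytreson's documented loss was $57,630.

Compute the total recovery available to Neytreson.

Statutory damages: 6 × $3,290 = $19,740
Conduct not knowing: the in-lieu enhancement does not apply.
Actual plus statutory damages: $57,630 + $19,740 = $77,370
Attorney fees: 10% of $77,370 = $7,737
Total before cap: $77,370 + $7,737 = $85,107
Cap at $164,200: $85,107 is within the cap, no reduction.

$85,107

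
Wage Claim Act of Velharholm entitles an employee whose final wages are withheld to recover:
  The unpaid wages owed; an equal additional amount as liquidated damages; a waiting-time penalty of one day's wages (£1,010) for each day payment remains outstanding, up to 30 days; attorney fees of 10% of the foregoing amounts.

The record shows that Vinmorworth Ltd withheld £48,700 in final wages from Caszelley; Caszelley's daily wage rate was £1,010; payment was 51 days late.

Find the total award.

Liquidated damages (equal amount): £48,700
Penalty days: min(51, 30) = 30
Waiting-time penalty: 30 × £1,010 = £30,300
Subtotal: £48,700 + £48,700 + £30,300 = £127,700
Attorney fees: 10% of £127,700 = £12,770
Total award: £127,700 + £12,770 = £140,470

Total award: £140,470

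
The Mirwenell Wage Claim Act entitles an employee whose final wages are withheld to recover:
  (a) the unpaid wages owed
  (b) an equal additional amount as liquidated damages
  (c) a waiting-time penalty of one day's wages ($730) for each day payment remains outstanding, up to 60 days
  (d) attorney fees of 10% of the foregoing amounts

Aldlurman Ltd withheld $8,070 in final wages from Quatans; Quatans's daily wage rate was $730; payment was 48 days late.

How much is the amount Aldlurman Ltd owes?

Liquidated damages (equal amount): $8,070
Penalty days: min(48, 60) = 48
Waiting-time penalty: 48 × $730 = $35,040
Subtotal: $8,070 + $8,070 + $35,040 = $51,180
Attorney fees: 10% of $51,180 = $5,118
Total award: $51,180 + $5,118 = $56,298

$56,298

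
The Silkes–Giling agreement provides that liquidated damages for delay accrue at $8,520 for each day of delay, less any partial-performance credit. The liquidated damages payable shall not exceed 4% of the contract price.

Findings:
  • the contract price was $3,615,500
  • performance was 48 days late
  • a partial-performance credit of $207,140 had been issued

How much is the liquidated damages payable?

$144,620

Per-day damages: 48 × $8,520 = $408,960
Less partial-performance credit: $408,960 − $207,140 = $201,820
Cap: 4% of $3,615,500 = $144,620
Cap at $144,620: $201,820 exceeds the cap → $144,620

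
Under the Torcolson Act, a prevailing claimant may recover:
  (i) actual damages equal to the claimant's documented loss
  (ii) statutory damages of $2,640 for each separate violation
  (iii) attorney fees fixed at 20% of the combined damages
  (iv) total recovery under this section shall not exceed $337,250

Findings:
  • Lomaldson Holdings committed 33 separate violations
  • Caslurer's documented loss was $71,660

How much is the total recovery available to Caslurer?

Statutory damages: 33 × $2,640 = $87,120
Combined damages: $71,660 + $87,120 = $158,780
Attorney fees: 20% of $158,780 = $31,756
Total before cap: $158,780 + $31,756 = $190,536
Cap at $337,250: $190,536 is within the cap, no reduction.

$190,536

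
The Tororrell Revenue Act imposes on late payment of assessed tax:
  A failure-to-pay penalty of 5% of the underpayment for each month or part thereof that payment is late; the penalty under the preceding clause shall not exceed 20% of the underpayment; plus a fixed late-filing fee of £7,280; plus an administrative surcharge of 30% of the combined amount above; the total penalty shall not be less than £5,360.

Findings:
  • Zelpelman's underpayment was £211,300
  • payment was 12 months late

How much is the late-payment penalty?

£64,402

Accrued rate: 5% × 12 = 60%, capped at 20% → 20%
Failure-to-pay penalty: 20% of £211,300 = £42,260
Penalty before surcharge: £42,260 + £7,280 = £49,540
Administrative surcharge: 30% of £49,540 = £14,862
Total penalty: £49,540 + £14,862 = £64,402
Minimum £5,360: £64,402 meets the minimum, no increase.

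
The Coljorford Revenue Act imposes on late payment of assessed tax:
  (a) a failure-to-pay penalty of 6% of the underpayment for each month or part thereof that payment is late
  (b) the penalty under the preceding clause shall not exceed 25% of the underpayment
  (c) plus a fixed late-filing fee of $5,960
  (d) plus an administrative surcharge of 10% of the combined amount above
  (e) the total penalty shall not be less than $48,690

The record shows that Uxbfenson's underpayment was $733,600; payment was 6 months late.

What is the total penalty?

$208,296

Accrued rate: 6% × 6 = 36%, capped at 25% → 25%
Failure-to-pay penalty: 25% of $733,600 = $183,400
Penalty before surcharge: $183,400 + $5,960 = $189,360
Administrative surcharge: 10% of $189,360 = $18,936
Total penalty: $189,360 + $18,936 = $208,296
Minimum $48,690: $208,296 meets the minimum, no increase.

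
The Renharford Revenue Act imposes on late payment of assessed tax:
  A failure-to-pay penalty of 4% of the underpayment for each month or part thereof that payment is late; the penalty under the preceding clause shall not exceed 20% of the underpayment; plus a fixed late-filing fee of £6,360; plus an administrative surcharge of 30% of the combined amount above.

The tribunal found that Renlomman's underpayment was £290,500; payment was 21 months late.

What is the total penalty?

£83,798

Accrued rate: 4% × 21 = 84%, capped at 20% → 20%
Failure-to-pay penalty: 20% of £290,500 = £58,100
Penalty before surcharge: £58,100 + £6,360 = £64,460
Administrative surcharge: 30% of £64,460 = £19,338
Total penalty: £64,460 + £19,338 = £83,798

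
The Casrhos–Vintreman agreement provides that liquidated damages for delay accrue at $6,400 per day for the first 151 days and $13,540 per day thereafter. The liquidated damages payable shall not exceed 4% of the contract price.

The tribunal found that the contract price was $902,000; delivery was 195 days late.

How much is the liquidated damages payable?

$36,080

First 151 days: 151 × $6,400 = $966,400
Remaining days: (195 − 151) × $13,540 = $595,760
Accrued per-day damages: $966,400 + $595,760 = $1,562,160
Cap: 4% of $902,000 = $36,080
Cap at $36,080: $1,562,160 exceeds the cap → $36,080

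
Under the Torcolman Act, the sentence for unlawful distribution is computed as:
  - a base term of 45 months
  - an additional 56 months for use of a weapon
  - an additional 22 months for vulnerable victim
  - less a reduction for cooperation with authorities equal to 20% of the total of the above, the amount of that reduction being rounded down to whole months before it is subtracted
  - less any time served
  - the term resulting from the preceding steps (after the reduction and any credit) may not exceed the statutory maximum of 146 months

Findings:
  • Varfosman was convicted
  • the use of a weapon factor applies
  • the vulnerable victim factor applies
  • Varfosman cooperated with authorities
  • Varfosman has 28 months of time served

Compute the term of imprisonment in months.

71 months

Use of a weapon enhancement: +56 months
Vulnerable victim enhancement: +22 months
Adjusted term: 45 months + 56 months + 22 months = 123 months
Cooperation with authorities reduction: 20% of 123 months = 24 months (rounded down)
After reduction: 123 − 24 = 99 months
Less time served: 99 months − 28 months = 71 months
Cap at 146 months: 71 months is within the cap, no reduction.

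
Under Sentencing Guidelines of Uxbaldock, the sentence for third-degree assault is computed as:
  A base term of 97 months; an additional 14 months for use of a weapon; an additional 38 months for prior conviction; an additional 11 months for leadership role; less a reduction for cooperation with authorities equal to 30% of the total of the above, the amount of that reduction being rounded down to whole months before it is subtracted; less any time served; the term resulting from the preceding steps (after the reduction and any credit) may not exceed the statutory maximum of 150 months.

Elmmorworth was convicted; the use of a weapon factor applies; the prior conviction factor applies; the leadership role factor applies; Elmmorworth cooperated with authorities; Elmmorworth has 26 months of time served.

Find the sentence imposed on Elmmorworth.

86 months

Use of a weapon enhancement: +14 months
Prior conviction enhancement: +38 months
Leadership role enhancement: +11 months
Adjusted term: 97 months + 14 months + 38 months + 11 months = 160 months
Cooperation with authorities reduction: 30% of 160 months = 48 months (rounded down)
After reduction: 160 − 48 = 112 months
Less time served: 112 months − 26 months = 86 months
Cap at 150 months: 86 months is within the cap, no reduction.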